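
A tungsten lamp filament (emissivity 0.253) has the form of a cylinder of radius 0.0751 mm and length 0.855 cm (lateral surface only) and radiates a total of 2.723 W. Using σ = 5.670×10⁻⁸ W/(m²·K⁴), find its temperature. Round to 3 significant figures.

T ≈ 2.62×10³ K

Lateral area A = 2πrL = 2π×7.51×10⁻⁵×8.55×10⁻³ = 4.03446×10⁻⁶ m².
P = εσAT⁴ ⇒ T = (P/(εσA))^(1/4) = (2.723/(0.253×5.670×10⁻⁸×4.03446×10⁻⁶))^(1/4) = 2.62×10³ K.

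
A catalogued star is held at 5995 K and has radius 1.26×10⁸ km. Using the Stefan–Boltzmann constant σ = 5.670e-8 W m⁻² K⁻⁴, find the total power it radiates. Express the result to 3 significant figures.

Surface area A = 4πR² = 4π(1.26×10¹¹ m)² = 1.99504×10²³ m².
P = σAT⁴ = 5.670×10⁻⁸ × 1.99504×10²³ × (5995)⁴ = 1.46×10³¹ W.

P ≈ 1.46×10³¹ W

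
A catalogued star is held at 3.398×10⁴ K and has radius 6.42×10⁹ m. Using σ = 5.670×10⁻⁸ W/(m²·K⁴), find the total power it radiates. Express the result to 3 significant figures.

P ≈ 3.92×10³¹ W

Surface area A = 4πR² = 4π(6.42×10⁹ m)² = 5.17941×10²⁰ m².
P = σAT⁴ = 5.670×10⁻⁸ × 5.17941×10²⁰ × (3.398×10⁴)⁴ = 3.92×10³¹ W.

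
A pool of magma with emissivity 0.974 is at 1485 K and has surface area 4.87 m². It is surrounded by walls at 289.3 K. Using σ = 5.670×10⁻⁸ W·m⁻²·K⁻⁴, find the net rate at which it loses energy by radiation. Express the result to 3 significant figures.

Area A = 4.87 m².
Net radiated power P_net = εσA(T⁴ − T₀⁴) = 0.974×5.670×10⁻⁸×4.87×(1485⁴ − 289.3⁴).
T⁴ − T₀⁴ = 4.86302×10¹² − 7.00477×10⁹ = 4.85602×10¹² K⁴, so P_net = 1.31×10⁶ W.

Net loss ≈ 1.31×10⁶ W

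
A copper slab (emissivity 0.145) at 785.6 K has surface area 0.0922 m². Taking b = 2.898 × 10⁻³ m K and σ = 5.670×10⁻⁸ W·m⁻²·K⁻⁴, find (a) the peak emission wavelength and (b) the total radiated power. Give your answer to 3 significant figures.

λ_max ≈ 3.69 μm; P ≈ 289 W

(a) λ_max = b/T = 2.898×10⁻³/785.6 = 3.689×10⁻⁶ m = 3.69 μm.
Area A = 0.0922 m².
(b) P = εσAT⁴ = 0.145×5.670×10⁻⁸×0.0922×(785.6)⁴ = 289 W.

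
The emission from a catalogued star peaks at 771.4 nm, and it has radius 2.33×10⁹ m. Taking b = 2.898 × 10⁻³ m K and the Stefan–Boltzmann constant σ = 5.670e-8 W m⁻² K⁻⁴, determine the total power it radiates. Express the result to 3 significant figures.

P ≈ 7.71×10²⁶ W

Wien's law: T = b/λ_max = 2.898×10⁻³/7.714×10⁻⁷ = 3756.81 K.
Surface area A = 4πR² = 4π(2.33×10⁹ m)² = 6.82216×10¹⁹ m².
Then P = σAT⁴ = 5.670×10⁻⁸×6.82216×10¹⁹×(3756.81)⁴ = 7.71×10²⁶ W.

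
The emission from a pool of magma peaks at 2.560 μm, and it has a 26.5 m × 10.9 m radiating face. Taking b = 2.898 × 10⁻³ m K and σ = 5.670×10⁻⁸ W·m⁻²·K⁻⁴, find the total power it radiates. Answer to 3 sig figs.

P ≈ 2.69×10⁷ W

Wien's law: T = b/λ_max = 2.898×10⁻³/2.560×10⁻⁶ = 1132.03 K.
Area A = 26.5 × 10.9 = 288.85 m².
Then P = σAT⁴ = 5.670×10⁻⁸×288.85×(1132.03)⁴ = 2.69×10⁷ W.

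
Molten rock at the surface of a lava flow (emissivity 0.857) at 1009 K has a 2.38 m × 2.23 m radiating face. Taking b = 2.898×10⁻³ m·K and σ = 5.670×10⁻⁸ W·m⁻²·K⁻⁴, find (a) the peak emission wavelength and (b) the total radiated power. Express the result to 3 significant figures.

λ_max ≈ 2.87×10³ nm; P ≈ 2.67×10⁵ W

(a) λ_max = b/T = 2.898×10⁻³/1009 = 2.872×10⁻⁶ m = 2.87×10³ nm.
Area A = 2.38 × 2.23 = 5.3074 m².
(b) P = εσAT⁴ = 0.857×5.670×10⁻⁸×5.3074×(1009)⁴ = 2.67×10⁵ W.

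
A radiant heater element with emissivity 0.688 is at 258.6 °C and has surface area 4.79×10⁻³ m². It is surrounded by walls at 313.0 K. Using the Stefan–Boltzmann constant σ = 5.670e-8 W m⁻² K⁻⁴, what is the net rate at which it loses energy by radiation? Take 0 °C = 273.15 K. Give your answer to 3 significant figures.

Net loss ≈ 13.1 W

T = 258.6 °C + 273.15 = 531.75 K.
Area A = 4.79×10⁻³ m².
Net radiated power P_net = εσA(T⁴ − T₀⁴) = 0.688×5.670×10⁻⁸×4.79×10⁻³×(531.75⁴ − 313.0⁴).
T⁴ − T₀⁴ = 7.99521×10¹⁰ − 9.59792×10⁹ = 7.03542×10¹⁰ K⁴, so P_net = 13.1 W.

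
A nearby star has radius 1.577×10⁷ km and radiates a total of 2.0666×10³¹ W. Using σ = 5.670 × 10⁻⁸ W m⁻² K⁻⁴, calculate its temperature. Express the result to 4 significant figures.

Surface area A = 4πR² = 4π(1.577×10¹⁰ m)² = 3.12517×10²¹ m².
P = σAT⁴ ⇒ T = (P/(σA))^(1/4) = (2.0666×10³¹/(5.670×10⁻⁸×3.12517×10²¹))^(1/4) = 1.848×10⁴ K.

T ≈ 1.848×10⁴ K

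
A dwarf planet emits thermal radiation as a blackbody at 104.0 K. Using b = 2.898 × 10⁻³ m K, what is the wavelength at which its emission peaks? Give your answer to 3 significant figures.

Wien's displacement law: λ_max = b/T = (2.898×10⁻³ m·K)/(104.0 K) = 2.787×10⁻⁵ m.
That is 27.9 μm, in the infrared range.

λ_max ≈ 27.9 μm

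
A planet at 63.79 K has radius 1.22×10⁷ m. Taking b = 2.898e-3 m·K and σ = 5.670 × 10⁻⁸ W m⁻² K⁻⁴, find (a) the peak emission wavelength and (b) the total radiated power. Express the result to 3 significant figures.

(a) λ_max = b/T = 2.898×10⁻³/63.79 = 4.543×10⁻⁵ m = 45.4 μm.
Surface area A = 4πR² = 4π(1.22×10⁷ m)² = 1.87038×10¹⁵ m².
(b) P = σAT⁴ = 5.670×10⁻⁸×1.87038×10¹⁵×(63.79)⁴ = 1.76×10¹⁵ W.

λ_max ≈ 45.4 μm; P ≈ 1.76×10¹⁵ W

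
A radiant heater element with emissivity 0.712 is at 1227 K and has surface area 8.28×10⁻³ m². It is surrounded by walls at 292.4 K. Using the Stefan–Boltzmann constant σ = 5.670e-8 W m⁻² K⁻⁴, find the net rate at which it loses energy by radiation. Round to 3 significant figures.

Net loss ≈ 755 W

Area A = 8.28×10⁻³ m².
Net radiated power P_net = εσA(T⁴ − T₀⁴) = 0.712×5.670×10⁻⁸×8.28×10⁻³×(1227⁴ − 292.4⁴).
T⁴ − T₀⁴ = 2.26662×10¹² − 7.30987×10⁹ = 2.25931×10¹² K⁴, so P_net = 755 W.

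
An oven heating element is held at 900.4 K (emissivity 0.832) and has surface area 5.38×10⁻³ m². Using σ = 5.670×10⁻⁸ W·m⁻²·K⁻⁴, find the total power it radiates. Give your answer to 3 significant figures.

Area A = 5.38×10⁻³ m².
P = εσAT⁴ = 0.832 × 5.670×10⁻⁸ × 5.38×10⁻³ × (900.4)⁴ = 167 W.

P ≈ 167 W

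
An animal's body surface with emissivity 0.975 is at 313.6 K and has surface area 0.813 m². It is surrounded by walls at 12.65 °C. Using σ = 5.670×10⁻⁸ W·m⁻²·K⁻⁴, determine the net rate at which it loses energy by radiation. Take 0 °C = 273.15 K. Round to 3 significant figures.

Net loss ≈ 135 W

Surroundings: T = 12.65 °C + 273.15 = 285.80 K.
Area A = 0.813 m².
Net radiated power P_net = εσA(T⁴ − T₀⁴) = 0.975×5.670×10⁻⁸×0.813×(313.6⁴ − 285.80⁴).
T⁴ − T₀⁴ = 9.67173×10⁹ − 6.67189×10⁹ = 2.99984×10⁹ K⁴, so P_net = 135 W.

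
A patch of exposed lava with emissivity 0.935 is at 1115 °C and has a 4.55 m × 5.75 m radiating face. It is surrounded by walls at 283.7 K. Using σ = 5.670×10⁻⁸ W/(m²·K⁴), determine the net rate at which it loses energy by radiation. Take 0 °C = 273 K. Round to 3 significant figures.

Net loss ≈ 5.14×10⁶ W

T = 1115 °C + 273 = 1388 K.
Area A = 4.55 × 5.75 = 26.1625 m².
Net radiated power P_net = εσA(T⁴ − T₀⁴) = 0.935×5.670×10⁻⁸×26.1625×(1388⁴ − 283.7⁴).
T⁴ − T₀⁴ = 3.71157×10¹² − 6.47795×10⁹ = 3.70509×10¹² K⁴, so P_net = 5.14×10⁶ W.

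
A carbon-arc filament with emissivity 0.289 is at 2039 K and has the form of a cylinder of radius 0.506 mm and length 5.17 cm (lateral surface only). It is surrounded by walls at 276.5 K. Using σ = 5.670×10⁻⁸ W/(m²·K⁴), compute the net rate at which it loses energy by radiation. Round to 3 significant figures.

Lateral area A = 2πrL = 2π×5.06×10⁻⁴×0.0517 = 1.64369×10⁻⁴ m².
Net radiated power P_net = εσA(T⁴ − T₀⁴) = 0.289×5.670×10⁻⁸×1.64369×10⁻⁴×(2039⁴ − 276.5⁴).
T⁴ − T₀⁴ = 1.72850×10¹³ − 5.84495×10⁹ = 1.72792×10¹³ K⁴, so P_net = 46.5 W.

Net loss ≈ 46.5 W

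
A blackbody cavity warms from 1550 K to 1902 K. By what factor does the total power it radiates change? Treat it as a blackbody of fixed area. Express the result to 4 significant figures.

P ∝ T⁴, so P₂/P₁ = (T₂/T₁)⁴ = (1902/1550)⁴ = (1.22710)⁴ = 2.267.

P₂/P₁ ≈ 2.267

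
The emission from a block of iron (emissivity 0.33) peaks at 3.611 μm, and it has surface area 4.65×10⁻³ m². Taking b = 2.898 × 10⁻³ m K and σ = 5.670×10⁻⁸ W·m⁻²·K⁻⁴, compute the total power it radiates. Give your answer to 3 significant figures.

P ≈ 36.1 W

Wien's law: T = b/λ_max = 2.898×10⁻³/3.611×10⁻⁶ = 802.548 K.
Area A = 4.65×10⁻³ m².
Then P = εσAT⁴ = 0.33×5.670×10⁻⁸×4.65×10⁻³×(802.548)⁴ = 36.1 W.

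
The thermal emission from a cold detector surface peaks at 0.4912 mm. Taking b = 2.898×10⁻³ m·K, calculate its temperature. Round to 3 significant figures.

T ≈ 5.90 K

Wien's law gives T = b/λ_max = (2.898×10⁻³ m·K)/(4.912×10⁻⁴ m) = 5.90 K.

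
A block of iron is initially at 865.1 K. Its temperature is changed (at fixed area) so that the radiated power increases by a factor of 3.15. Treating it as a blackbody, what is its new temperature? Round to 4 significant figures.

P ∝ T⁴, so T₂/T₁ = (P₂/P₁)^(1/4) = (3.15)^(1/4) = 1.33223.
T₂ = 865.1 × 1.33223 = 1153 K.

T₂ ≈ 1153 K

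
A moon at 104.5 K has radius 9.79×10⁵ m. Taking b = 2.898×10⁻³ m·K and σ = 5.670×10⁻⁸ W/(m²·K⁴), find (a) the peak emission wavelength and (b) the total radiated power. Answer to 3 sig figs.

(a) λ_max = b/T = 2.898×10⁻³/104.5 = 2.773×10⁻⁵ m = 27.7 μm.
Surface area A = 4πR² = 4π(9.79×10⁵ m)² = 1.20441×10¹³ m².
(b) P = σAT⁴ = 5.670×10⁻⁸×1.20441×10¹³×(104.5)⁴ = 8.14×10¹³ W.

λ_max ≈ 27.7 μm; P ≈ 8.14×10¹³ W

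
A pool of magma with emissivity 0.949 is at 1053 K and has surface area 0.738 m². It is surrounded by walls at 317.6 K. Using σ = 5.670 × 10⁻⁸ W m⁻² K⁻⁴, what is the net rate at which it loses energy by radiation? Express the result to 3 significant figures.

Net loss ≈ 4.84×10⁴ W

Area A = 0.738 m².
Net radiated power P_net = εσA(T⁴ − T₀⁴) = 0.949×5.670×10⁻⁸×0.738×(1053⁴ − 317.6⁴).
T⁴ − T₀⁴ = 1.22946×10¹² − 1.01747×10¹⁰ = 1.21929×10¹² K⁴, so P_net = 4.84×10⁴ W.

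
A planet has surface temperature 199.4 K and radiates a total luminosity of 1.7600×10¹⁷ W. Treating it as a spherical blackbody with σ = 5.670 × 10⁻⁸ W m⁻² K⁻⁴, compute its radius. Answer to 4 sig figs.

R ≈ 1.250×10⁷ m

L = 4πR²σT⁴ ⇒ R = √(L/(4πσT⁴)).
σT⁴ = 89.6362 W/m², so R = √(1.7600×10¹⁷/(4π×89.6362)) = 1.250×10⁷ m.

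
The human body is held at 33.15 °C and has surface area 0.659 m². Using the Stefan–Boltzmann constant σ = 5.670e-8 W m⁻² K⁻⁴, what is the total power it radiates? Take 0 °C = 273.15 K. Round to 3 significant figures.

T = 33.15 °C + 273.15 = 306.30 K.
Area A = 0.659 m².
P = σAT⁴ = 5.670×10⁻⁸ × 0.659 × (306.30)⁴ = 329 W.

P ≈ 329 W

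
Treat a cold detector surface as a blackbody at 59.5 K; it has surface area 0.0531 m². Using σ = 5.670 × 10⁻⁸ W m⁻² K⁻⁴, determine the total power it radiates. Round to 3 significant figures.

P ≈ 0.0377 W

Area A = 0.0531 m².
P = σAT⁴ = 5.670×10⁻⁸ × 0.0531 × (59.5)⁴ = 0.0377 W.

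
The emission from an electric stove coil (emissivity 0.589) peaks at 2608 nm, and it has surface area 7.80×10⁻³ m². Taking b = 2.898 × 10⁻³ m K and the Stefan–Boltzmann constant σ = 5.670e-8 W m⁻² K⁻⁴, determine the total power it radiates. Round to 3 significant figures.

P ≈ 397 W

Wien's law: T = b/λ_max = 2.898×10⁻³/2.608×10⁻⁶ = 1111.20 K.
Area A = 7.80×10⁻³ m².
Then P = εσAT⁴ = 0.589×5.670×10⁻⁸×7.80×10⁻³×(1111.20)⁴ = 397 W.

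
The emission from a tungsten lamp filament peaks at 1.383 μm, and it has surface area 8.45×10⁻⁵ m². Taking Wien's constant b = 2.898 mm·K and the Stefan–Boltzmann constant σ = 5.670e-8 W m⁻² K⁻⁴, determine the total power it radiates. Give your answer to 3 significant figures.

Wien's law: T = b/λ_max = 2.898×10⁻³/1.383×10⁻⁶ = 2095.44 K.
Area A = 8.45×10⁻⁵ m².
Then P = σAT⁴ = 5.670×10⁻⁸×8.45×10⁻⁵×(2095.44)⁴ = 92.4 W.

P ≈ 92.4 W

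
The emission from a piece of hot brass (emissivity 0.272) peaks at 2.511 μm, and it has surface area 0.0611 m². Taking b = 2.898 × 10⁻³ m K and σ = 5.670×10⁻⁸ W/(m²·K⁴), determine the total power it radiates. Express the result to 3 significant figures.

P ≈ 1.67×10³ W

Wien's law: T = b/λ_max = 2.898×10⁻³/2.511×10⁻⁶ = 1154.12 K.
Area A = 0.0611 m².
Then P = εσAT⁴ = 0.272×5.670×10⁻⁸×0.0611×(1154.12)⁴ = 1.67×10³ W.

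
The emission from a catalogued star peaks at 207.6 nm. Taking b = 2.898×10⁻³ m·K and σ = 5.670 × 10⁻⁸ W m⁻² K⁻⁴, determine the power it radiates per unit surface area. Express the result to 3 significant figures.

I ≈ 2.15×10⁹ W/m²

Wien's law: T = b/λ_max = 2.898×10⁻³/2.076×10⁻⁷ = 13959.5 K.
Then I = σT⁴ = 5.670×10⁻⁸×(13959.5)⁴ = 2.15×10⁹ W/m².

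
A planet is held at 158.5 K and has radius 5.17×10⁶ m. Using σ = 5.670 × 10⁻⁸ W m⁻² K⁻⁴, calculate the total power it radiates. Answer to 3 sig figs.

P ≈ 1.20×10¹⁶ W

Surface area A = 4πR² = 4π(5.17×10⁶ m)² = 3.35885×10¹⁴ m².
P = σAT⁴ = 5.670×10⁻⁸ × 3.35885×10¹⁴ × (158.5)⁴ = 1.20×10¹⁶ W.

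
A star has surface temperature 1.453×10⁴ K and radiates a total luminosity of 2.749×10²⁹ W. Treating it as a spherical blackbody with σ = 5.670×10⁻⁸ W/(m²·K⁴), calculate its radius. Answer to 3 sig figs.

L = 4πR²σT⁴ ⇒ R = √(L/(4πσT⁴)).
σT⁴ = 2.52723×10⁹ W/m², so R = √(2.749×10²⁹/(4π×2.52723×10⁹)) = 2.94×10⁹ m.

R ≈ 2.94×10⁹ m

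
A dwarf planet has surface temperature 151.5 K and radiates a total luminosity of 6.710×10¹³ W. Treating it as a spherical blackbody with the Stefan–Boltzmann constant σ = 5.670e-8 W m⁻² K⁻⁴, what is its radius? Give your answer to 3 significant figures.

L = 4πR²σT⁴ ⇒ R = √(L/(4πσT⁴)).
σT⁴ = 29.8699 W/m², so R = √(6.710×10¹³/(4π×29.8699)) = 4.23×10⁵ m.

R ≈ 4.23×10⁵ m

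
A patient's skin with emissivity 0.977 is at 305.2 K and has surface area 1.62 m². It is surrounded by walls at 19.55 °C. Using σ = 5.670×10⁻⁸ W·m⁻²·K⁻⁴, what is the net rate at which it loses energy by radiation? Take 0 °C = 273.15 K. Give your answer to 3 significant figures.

Surroundings: T = 19.55 °C + 273.15 = 292.70 K.
Area A = 1.62 m².
Net radiated power P_net = εσA(T⁴ − T₀⁴) = 0.977×5.670×10⁻⁸×1.62×(305.2⁴ − 292.70⁴).
T⁴ − T₀⁴ = 8.67637×10⁹ − 7.33991×10⁹ = 1.33646×10⁹ K⁴, so P_net = 120 W.

Net loss ≈ 120 W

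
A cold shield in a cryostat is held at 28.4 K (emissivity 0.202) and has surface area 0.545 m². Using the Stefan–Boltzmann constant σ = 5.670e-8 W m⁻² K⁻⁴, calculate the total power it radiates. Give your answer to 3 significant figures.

Area A = 0.545 m².
P = εσAT⁴ = 0.202 × 5.670×10⁻⁸ × 0.545 × (28.4)⁴ = 4.06×10⁻³ W.

P ≈ 4.06×10⁻³ W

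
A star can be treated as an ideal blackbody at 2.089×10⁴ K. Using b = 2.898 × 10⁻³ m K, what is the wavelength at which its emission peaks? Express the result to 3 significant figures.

Wien's displacement law: λ_max = b/T = (2.898×10⁻³ m·K)/(2.089×10⁴ K) = 1.387×10⁻⁷ m.
That is 139 nm, in the ultraviolet range.

λ_max ≈ 139 nm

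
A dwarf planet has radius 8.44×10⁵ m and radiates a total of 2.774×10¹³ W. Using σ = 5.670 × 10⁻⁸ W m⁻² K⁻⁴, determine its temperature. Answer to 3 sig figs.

Surface area A = 4πR² = 4π(8.44×10⁵ m)² = 8.95148×10¹² m².
P = σAT⁴ ⇒ T = (P/(σA))^(1/4) = (2.774×10¹³/(5.670×10⁻⁸×8.95148×10¹²))^(1/4) = 86.0 K.

T ≈ 86.0 K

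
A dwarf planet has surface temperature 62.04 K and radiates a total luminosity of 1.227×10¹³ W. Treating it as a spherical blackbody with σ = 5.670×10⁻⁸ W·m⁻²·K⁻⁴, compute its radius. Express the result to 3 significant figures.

R ≈ 1.08×10⁶ m

L = 4πR²σT⁴ ⇒ R = √(L/(4πσT⁴)).
σT⁴ = 0.839982 W/m², so R = √(1.227×10¹³/(4π×0.839982)) = 1.08×10⁶ m.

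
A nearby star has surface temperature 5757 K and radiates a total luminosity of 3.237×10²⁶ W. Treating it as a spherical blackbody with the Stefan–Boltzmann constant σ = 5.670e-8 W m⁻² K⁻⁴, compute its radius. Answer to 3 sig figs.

L = 4πR²σT⁴ ⇒ R = √(L/(4πσT⁴)).
σT⁴ = 6.22828×10⁷ W/m², so R = √(3.237×10²⁶/(4π×6.22828×10⁷)) = 6.43×10⁸ m.

R ≈ 6.43×10⁸ m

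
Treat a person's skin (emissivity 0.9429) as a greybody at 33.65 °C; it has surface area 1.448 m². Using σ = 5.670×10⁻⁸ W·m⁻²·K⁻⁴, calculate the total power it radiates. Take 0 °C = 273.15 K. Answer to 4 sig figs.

P ≈ 685.9 W

T = 33.65 °C + 273.15 = 306.80 K.
Area A = 1.448 m².
P = εσAT⁴ = 0.9429 × 5.670×10⁻⁸ × 1.448 × (306.80)⁴ = 685.9 W.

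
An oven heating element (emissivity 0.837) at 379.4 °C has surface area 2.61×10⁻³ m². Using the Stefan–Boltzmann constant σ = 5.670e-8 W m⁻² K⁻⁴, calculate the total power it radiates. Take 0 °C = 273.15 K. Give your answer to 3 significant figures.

T = 379.4 °C + 273.15 = 652.55 K.
Area A = 2.61×10⁻³ m².
P = εσAT⁴ = 0.837 × 5.670×10⁻⁸ × 2.61×10⁻³ × (652.55)⁴ = 22.5 W.

P ≈ 22.5 W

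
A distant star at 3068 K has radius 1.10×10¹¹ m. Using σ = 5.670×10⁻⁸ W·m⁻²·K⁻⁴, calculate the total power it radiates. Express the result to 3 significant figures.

P ≈ 7.64×10²⁹ W

Surface area A = 4πR² = 4π(1.10×10¹¹ m)² = 1.52053×10²³ m².
P = σAT⁴ = 5.670×10⁻⁸ × 1.52053×10²³ × (3068)⁴ = 7.64×10²⁹ W.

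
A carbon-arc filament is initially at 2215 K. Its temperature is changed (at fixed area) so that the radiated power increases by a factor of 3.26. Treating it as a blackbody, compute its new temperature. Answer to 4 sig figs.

P ∝ T⁴, so T₂/T₁ = (P₂/P₁)^(1/4) = (3.26)^(1/4) = 1.34371.
T₂ = 2215 × 1.34371 = 2976 K.

T₂ ≈ 2976 K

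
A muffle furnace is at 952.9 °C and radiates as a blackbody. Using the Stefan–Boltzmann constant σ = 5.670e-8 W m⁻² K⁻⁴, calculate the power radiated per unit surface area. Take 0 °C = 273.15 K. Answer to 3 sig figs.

T = 952.9 °C + 273.15 = 1226.05 K.
Stefan–Boltzmann: I = σT⁴ = 5.670×10⁻⁸ × (1226.05)⁴ = 1.28×10⁵ W/m².

I ≈ 1.28×10⁵ W/m²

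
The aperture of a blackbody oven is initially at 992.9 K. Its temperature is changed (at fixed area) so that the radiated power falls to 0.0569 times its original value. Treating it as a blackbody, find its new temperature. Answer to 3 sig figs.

P ∝ T⁴, so T₂/T₁ = (P₂/P₁)^(1/4) = (0.0569)^(1/4) = 0.488403.
T₂ = 992.9 × 0.488403 = 485 K.

T₂ ≈ 485 K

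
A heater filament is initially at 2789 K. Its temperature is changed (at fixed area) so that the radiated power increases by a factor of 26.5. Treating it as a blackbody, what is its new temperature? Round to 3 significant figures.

P ∝ T⁴, so T₂/T₁ = (P₂/P₁)^(1/4) = (26.5)^(1/4) = 2.26888.
T₂ = 2789 × 2.26888 = 6.33×10³ K.

T₂ ≈ 6.33×10³ K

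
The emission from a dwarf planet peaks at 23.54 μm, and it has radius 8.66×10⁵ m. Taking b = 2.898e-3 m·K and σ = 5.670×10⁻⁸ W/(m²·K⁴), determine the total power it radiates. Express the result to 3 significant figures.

P ≈ 1.23×10¹⁴ W

Wien's law: T = b/λ_max = 2.898×10⁻³/2.354×10⁻⁵ = 123.110 K.
Surface area A = 4πR² = 4π(8.66×10⁵ m)² = 9.42423×10¹² m².
Then P = σAT⁴ = 5.670×10⁻⁸×9.42423×10¹²×(123.110)⁴ = 1.23×10¹⁴ W.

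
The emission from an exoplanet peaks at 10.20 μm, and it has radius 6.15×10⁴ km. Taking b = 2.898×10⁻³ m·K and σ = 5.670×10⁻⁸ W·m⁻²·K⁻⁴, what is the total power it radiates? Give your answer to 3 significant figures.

P ≈ 1.76×10¹⁹ W

Wien's law: T = b/λ_max = 2.898×10⁻³/1.020×10⁻⁵ = 284.118 K.
Surface area A = 4πR² = 4π(6.15×10⁷ m)² = 4.75292×10¹⁶ m².
Then P = σAT⁴ = 5.670×10⁻⁸×4.75292×10¹⁶×(284.118)⁴ = 1.76×10¹⁹ W.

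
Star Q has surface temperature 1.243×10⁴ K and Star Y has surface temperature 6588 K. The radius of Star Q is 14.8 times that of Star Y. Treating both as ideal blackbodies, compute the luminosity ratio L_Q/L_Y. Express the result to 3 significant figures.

L ∝ R²T⁴, so L_Q/L_Y = (R_Q/R_Y)²(T_Q/T_Y)⁴ = (14.8)² × (1.243×10⁴/6588)⁴ = 219.04 × 12.6727 = 2.78×10³.

L_Q/L_Y ≈ 2.78×10³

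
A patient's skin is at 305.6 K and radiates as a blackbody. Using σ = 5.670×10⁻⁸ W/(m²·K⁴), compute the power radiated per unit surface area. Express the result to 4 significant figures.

I ≈ 494.5 W/m²

Stefan–Boltzmann: I = σT⁴ = 5.670×10⁻⁸ × (305.6)⁴ = 494.5 W/m².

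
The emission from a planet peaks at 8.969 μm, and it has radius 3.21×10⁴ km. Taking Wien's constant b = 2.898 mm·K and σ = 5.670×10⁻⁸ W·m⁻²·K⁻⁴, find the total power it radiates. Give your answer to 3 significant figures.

Wien's law: T = b/λ_max = 2.898×10⁻³/8.969×10⁻⁶ = 323.113 K.
Surface area A = 4πR² = 4π(3.21×10⁷ m)² = 1.29485×10¹⁶ m².
Then P = σAT⁴ = 5.670×10⁻⁸×1.29485×10¹⁶×(323.113)⁴ = 8.00×10¹⁸ W.

P ≈ 8.00×10¹⁸ W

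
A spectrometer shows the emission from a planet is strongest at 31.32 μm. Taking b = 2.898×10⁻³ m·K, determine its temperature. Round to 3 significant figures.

T ≈ 92.5 K

Wien's law gives T = b/λ_max = (2.898×10⁻³ m·K)/(3.132×10⁻⁵ m) = 92.5 K.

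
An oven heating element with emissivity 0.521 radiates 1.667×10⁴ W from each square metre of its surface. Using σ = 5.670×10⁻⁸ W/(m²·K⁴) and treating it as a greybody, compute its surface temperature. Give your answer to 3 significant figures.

I = εσT⁴, so T = (I/εσ)^(1/4) = (1.667×10⁴/(0.521×5.670×10⁻⁸))^(1/4) = 867 K.

T ≈ 867 K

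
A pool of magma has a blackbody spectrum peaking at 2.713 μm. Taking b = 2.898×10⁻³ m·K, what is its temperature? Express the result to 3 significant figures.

T ≈ 1.07×10³ K

Wien's law gives T = b/λ_max = (2.898×10⁻³ m·K)/(2.713×10⁻⁶ m) = 1.07×10³ K.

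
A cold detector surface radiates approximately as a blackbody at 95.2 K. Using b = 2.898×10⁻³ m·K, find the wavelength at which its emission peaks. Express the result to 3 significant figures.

λ_max ≈ 30.4 μm

Wien's displacement law: λ_max = b/T = (2.898×10⁻³ m·K)/(95.2 K) = 3.044×10⁻⁵ m.
That is 30.4 μm, in the infrared range.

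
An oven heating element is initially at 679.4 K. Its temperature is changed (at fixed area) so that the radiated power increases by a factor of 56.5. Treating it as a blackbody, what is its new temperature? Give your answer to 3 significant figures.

T₂ ≈ 1.86×10³ K

P ∝ T⁴, so T₂/T₁ = (P₂/P₁)^(1/4) = (56.5)^(1/4) = 2.74165.
T₂ = 679.4 × 2.74165 = 1.86×10³ K.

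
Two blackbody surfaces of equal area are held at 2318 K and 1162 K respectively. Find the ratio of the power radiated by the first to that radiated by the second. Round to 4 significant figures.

P₁/P₂ ≈ 15.84

With equal areas, P₁/P₂ = (T₁/T₂)⁴ = (2318/1162)⁴ = 15.84.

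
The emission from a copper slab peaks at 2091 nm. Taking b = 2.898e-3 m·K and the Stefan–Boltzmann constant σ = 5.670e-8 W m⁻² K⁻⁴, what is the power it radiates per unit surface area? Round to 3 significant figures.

Wien's law: T = b/λ_max = 2.898×10⁻³/2.091×10⁻⁶ = 1385.94 K.
Then I = σT⁴ = 5.670×10⁻⁸×(1385.94)⁴ = 2.09×10⁵ W/m².

I ≈ 2.09×10⁵ W/m²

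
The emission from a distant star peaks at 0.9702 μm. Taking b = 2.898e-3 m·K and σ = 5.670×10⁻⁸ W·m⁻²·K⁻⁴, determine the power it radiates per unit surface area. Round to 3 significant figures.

I ≈ 4.51×10⁶ W/m²

Wien's law: T = b/λ_max = 2.898×10⁻³/9.702×10⁻⁷ = 2987.01 K.
Then I = σT⁴ = 5.670×10⁻⁸×(2987.01)⁴ = 4.51×10⁶ W/m².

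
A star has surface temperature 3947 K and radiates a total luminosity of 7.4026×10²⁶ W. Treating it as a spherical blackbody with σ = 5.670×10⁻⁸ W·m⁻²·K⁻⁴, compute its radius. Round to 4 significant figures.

R ≈ 2.069×10⁹ m

L = 4πR²σT⁴ ⇒ R = √(L/(4πσT⁴)).
σT⁴ = 1.37610×10⁷ W/m², so R = √(7.4026×10²⁶/(4π×1.37610×10⁷)) = 2.069×10⁹ m.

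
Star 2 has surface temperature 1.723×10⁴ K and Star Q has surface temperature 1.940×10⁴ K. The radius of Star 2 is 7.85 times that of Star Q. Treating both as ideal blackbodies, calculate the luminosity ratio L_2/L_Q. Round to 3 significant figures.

L ∝ R²T⁴, so L_2/L_Q = (R_2/R_Q)²(T_2/T_Q)⁴ = (7.85)² × (1.723×10⁴/1.940×10⁴)⁴ = 61.6225 × 0.622206 = 38.3.

L_2/L_Q ≈ 38.3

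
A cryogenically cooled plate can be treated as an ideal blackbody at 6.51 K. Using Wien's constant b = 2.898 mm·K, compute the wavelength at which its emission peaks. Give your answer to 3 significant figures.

Wien's displacement law: λ_max = b/T = (2.898×10⁻³ m·K)/(6.51 K) = 4.452×10⁻⁴ m.
That is 0.445 mm, in the infrared range.

λ_max ≈ 0.445 mm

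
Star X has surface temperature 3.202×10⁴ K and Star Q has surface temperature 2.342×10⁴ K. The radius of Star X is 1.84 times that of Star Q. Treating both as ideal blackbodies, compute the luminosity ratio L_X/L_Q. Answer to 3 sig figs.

L ∝ R²T⁴, so L_X/L_Q = (R_X/R_Q)²(T_X/T_Q)⁴ = (1.84)² × (3.202×10⁴/2.342×10⁴)⁴ = 3.3856 × 3.49412 = 11.8.

L_X/L_Q ≈ 11.8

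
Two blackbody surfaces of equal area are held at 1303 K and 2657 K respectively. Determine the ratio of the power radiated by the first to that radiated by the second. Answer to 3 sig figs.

P₁/P₂ ≈ 0.0578

With equal areas, P₁/P₂ = (T₁/T₂)⁴ = (1303/2657)⁴ = 0.0578.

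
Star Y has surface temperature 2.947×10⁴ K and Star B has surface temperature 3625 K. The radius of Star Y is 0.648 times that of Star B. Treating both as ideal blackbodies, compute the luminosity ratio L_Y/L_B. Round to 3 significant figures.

L_Y/L_B ≈ 1.83×10³

L ∝ R²T⁴, so L_Y/L_B = (R_Y/R_B)²(T_Y/T_B)⁴ = (0.648)² × (2.947×10⁴/3625)⁴ = 0.419904 × 4368.06 = 1.83×10³.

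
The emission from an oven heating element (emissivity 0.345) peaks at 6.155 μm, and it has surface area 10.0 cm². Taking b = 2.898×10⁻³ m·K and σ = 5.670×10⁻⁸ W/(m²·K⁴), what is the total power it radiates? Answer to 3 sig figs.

Wien's law: T = b/λ_max = 2.898×10⁻³/6.155×10⁻⁶ = 470.837 K.
Area A = 10.0 cm² = 1.00×10⁻³ m².
Then P = εσAT⁴ = 0.345×5.670×10⁻⁸×1.00×10⁻³×(470.837)⁴ = 0.961 W.

P ≈ 0.961 W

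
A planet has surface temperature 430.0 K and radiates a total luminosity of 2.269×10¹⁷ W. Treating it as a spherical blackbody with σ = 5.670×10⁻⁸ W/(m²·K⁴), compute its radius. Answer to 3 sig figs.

R ≈ 3.05×10⁶ m

L = 4πR²σT⁴ ⇒ R = √(L/(4πσT⁴)).
σT⁴ = 1938.46 W/m², so R = √(2.269×10¹⁷/(4π×1938.46)) = 3.05×10⁶ m.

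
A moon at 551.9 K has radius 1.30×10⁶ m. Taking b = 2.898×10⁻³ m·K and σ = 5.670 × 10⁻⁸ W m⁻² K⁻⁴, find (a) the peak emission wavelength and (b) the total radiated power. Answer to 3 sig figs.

(a) λ_max = b/T = 2.898×10⁻³/551.9 = 5.251×10⁻⁶ m = 5.25 μm.
Surface area A = 4πR² = 4π(1.30×10⁶ m)² = 2.12372×10¹³ m².
(b) P = σAT⁴ = 5.670×10⁻⁸×2.12372×10¹³×(551.9)⁴ = 1.12×10¹⁷ W.

λ_max ≈ 5.25 μm; P ≈ 1.12×10¹⁷ W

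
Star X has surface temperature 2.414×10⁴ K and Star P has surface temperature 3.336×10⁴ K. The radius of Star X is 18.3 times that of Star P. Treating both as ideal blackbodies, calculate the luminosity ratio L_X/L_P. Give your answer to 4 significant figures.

L_X/L_P ≈ 91.82

L ∝ R²T⁴, so L_X/L_P = (R_X/R_P)²(T_X/T_P)⁴ = (18.3)² × (2.414×10⁴/3.336×10⁴)⁴ = 334.89 × 0.274186 = 91.82.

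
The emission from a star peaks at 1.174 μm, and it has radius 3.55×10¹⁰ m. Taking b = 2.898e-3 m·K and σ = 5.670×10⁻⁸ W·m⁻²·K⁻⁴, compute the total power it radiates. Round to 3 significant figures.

Wien's law: T = b/λ_max = 2.898×10⁻³/1.174×10⁻⁶ = 2468.48 K.
Surface area A = 4πR² = 4π(3.55×10¹⁰ m)² = 1.58368×10²² m².
Then P = σAT⁴ = 5.670×10⁻⁸×1.58368×10²²×(2468.48)⁴ = 3.33×10²⁸ W.

P ≈ 3.33×10²⁸ W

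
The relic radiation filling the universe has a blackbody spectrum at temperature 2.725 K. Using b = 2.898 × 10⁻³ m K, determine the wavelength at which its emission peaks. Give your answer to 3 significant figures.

Wien's displacement law: λ_max = b/T = (2.898×10⁻³ m·K)/(2.725 K) = 1.063×10⁻³ m.
That is 1.06 mm, in the microwave range.

λ_max ≈ 1.06 mm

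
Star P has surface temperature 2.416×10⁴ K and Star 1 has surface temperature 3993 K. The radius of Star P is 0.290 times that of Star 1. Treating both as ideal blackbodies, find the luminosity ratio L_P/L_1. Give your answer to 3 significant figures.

L_P/L_1 ≈ 113

L ∝ R²T⁴, so L_P/L_1 = (R_P/R_1)²(T_P/T_1)⁴ = (0.290)² × (2.416×10⁴/3993)⁴ = 0.0841 × 1340.26 = 113.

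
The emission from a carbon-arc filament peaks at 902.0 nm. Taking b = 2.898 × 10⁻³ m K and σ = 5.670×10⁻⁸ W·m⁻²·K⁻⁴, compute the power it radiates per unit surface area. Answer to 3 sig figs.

I ≈ 6.04×10⁶ W/m²

Wien's law: T = b/λ_max = 2.898×10⁻³/9.020×10⁻⁷ = 3212.86 K.
Then I = σT⁴ = 5.670×10⁻⁸×(3212.86)⁴ = 6.04×10⁶ W/m².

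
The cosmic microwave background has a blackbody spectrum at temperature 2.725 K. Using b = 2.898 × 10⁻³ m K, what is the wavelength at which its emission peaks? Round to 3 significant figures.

λ_max ≈ 1.06 mm

Wien's displacement law: λ_max = b/T = (2.898×10⁻³ m·K)/(2.725 K) = 1.063×10⁻³ m.
That is 1.06 mm, in the microwave range.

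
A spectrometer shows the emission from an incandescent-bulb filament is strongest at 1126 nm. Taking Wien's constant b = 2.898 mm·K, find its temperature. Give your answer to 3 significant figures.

T ≈ 2.57×10³ K

Wien's law gives T = b/λ_max = (2.898×10⁻³ m·K)/(1.126×10⁻⁶ m) = 2.57×10³ K.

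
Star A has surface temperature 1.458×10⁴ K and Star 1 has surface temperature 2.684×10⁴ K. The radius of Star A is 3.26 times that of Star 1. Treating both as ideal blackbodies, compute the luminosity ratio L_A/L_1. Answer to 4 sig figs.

L ∝ R²T⁴, so L_A/L_1 = (R_A/R_1)²(T_A/T_1)⁴ = (3.26)² × (1.458×10⁴/2.684×10⁴)⁴ = 10.6276 × 0.0870763 = 0.9254.

L_A/L_1 ≈ 0.9254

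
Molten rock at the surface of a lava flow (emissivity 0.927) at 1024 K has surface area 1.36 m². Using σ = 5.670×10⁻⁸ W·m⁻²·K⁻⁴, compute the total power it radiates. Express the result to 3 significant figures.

Area A = 1.36 m².
P = εσAT⁴ = 0.927 × 5.670×10⁻⁸ × 1.36 × (1024)⁴ = 7.86×10⁴ W.

P ≈ 7.86×10⁴ W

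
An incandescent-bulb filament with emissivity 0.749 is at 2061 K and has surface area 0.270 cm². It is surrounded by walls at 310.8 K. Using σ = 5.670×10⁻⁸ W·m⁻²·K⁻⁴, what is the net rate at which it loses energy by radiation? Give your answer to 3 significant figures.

Net loss ≈ 20.7 W

Area A = 0.270 cm² = 2.70×10⁻⁵ m².
Net radiated power P_net = εσA(T⁴ − T₀⁴) = 0.749×5.670×10⁻⁸×2.70×10⁻⁵×(2061⁴ − 310.8⁴).
T⁴ − T₀⁴ = 1.80431×10¹³ − 9.33091×10⁹ = 1.80338×10¹³ K⁴, so P_net = 20.7 W.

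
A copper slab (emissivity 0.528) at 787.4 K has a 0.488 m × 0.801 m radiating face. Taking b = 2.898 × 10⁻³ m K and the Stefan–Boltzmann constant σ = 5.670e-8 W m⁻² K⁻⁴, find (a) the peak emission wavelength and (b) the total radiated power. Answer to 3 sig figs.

λ_max ≈ 3.68 μm; P ≈ 4.50×10³ W

(a) λ_max = b/T = 2.898×10⁻³/787.4 = 3.680×10⁻⁶ m = 3.68 μm.
Area A = 0.488 × 0.801 = 0.390888 m².
(b) P = εσAT⁴ = 0.528×5.670×10⁻⁸×0.390888×(787.4)⁴ = 4.50×10³ W.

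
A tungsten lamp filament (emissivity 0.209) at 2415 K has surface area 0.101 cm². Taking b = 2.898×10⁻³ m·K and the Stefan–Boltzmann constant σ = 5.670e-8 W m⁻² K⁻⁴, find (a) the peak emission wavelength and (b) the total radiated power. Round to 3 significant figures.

(a) λ_max = b/T = 2.898×10⁻³/2415 = 1.200×10⁻⁶ m = 1.20×10³ nm.
Area A = 0.101 cm² = 1.01×10⁻⁵ m².
(b) P = εσAT⁴ = 0.209×5.670×10⁻⁸×1.01×10⁻⁵×(2415)⁴ = 4.07 W.

λ_max ≈ 1.20×10³ nm; P ≈ 4.07 W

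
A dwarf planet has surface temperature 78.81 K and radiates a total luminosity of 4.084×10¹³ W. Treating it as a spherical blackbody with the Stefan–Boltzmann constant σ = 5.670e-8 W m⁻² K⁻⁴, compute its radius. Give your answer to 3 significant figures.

L = 4πR²σT⁴ ⇒ R = √(L/(4πσT⁴)).
σT⁴ = 2.18730 W/m², so R = √(4.084×10¹³/(4π×2.18730)) = 1.22×10⁶ m.

R ≈ 1.22×10⁶ m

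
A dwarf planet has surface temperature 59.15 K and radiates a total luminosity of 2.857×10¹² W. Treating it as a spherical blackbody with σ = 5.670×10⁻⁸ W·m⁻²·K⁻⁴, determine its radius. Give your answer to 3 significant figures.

R ≈ 5.72×10⁵ m

L = 4πR²σT⁴ ⇒ R = √(L/(4πσT⁴)).
σT⁴ = 0.694068 W/m², so R = √(2.857×10¹²/(4π×0.694068)) = 5.72×10⁵ m.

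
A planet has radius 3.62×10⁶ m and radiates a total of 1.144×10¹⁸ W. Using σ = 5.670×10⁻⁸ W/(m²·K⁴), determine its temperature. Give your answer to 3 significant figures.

T ≈ 592 K

Surface area A = 4πR² = 4π(3.62×10⁶ m)² = 1.64675×10¹⁴ m².
P = σAT⁴ ⇒ T = (P/(σA))^(1/4) = (1.144×10¹⁸/(5.670×10⁻⁸×1.64675×10¹⁴))^(1/4) = 592 K.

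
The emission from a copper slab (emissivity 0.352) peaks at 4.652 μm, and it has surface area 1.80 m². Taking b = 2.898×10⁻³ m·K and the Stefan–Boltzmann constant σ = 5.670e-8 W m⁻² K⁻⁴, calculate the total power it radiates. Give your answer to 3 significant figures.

P ≈ 5.41×10³ W

Wien's law: T = b/λ_max = 2.898×10⁻³/4.652×10⁻⁶ = 622.958 K.
Area A = 1.80 m².
Then P = εσAT⁴ = 0.352×5.670×10⁻⁸×1.80×(622.958)⁴ = 5.41×10³ W.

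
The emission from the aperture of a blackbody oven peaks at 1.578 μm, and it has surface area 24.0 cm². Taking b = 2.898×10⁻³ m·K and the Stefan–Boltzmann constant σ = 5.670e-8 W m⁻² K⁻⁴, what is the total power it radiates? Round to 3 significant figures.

Wien's law: T = b/λ_max = 2.898×10⁻³/1.578×10⁻⁶ = 1836.50 K.
Area A = 24.0 cm² = 2.40×10⁻³ m².
Then P = σAT⁴ = 5.670×10⁻⁸×2.40×10⁻³×(1836.50)⁴ = 1.55×10³ W.

P ≈ 1.55×10³ W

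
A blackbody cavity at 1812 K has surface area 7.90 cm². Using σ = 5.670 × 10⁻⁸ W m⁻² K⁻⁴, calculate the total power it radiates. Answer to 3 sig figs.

Area A = 7.90 cm² = 7.90×10⁻⁴ m².
P = σAT⁴ = 5.670×10⁻⁸ × 7.90×10⁻⁴ × (1812)⁴ = 483 W.

P ≈ 483 W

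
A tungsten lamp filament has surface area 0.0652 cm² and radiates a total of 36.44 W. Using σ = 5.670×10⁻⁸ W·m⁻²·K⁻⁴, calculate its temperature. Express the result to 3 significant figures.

T ≈ 3.15×10³ K

Area A = 0.0652 cm² = 6.52×10⁻⁶ m².
P = σAT⁴ ⇒ T = (P/(σA))^(1/4) = (36.44/(5.670×10⁻⁸×6.52×10⁻⁶))^(1/4) = 3.15×10³ K.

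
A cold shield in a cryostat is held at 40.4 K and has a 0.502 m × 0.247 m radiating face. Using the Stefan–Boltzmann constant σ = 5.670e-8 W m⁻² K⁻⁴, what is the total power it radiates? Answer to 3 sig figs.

Area A = 0.502 × 0.247 = 0.123994 m².
P = σAT⁴ = 5.670×10⁻⁸ × 0.123994 × (40.4)⁴ = 0.0187 W.

P ≈ 0.0187 W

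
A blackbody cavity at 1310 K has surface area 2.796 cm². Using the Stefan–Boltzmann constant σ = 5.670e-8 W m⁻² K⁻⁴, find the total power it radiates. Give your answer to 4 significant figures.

Area A = 2.796 cm² = 2.796×10⁻⁴ m².
P = σAT⁴ = 5.670×10⁻⁸ × 2.796×10⁻⁴ × (1310)⁴ = 46.69 W.

P ≈ 46.69 W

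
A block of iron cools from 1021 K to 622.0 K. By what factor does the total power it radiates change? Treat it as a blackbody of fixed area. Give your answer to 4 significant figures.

P ∝ T⁴, so P₂/P₁ = (T₂/T₁)⁴ = (622.0/1021)⁴ = (0.609207)⁴ = 0.1377.

P₂/P₁ ≈ 0.1377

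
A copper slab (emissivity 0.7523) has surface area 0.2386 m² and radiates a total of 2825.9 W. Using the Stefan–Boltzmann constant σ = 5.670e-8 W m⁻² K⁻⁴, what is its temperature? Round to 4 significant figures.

T ≈ 725.9 K

Area A = 0.2386 m².
P = εσAT⁴ ⇒ T = (P/(εσA))^(1/4) = (2825.9/(0.7523×5.670×10⁻⁸×0.2386))^(1/4) = 725.9 K.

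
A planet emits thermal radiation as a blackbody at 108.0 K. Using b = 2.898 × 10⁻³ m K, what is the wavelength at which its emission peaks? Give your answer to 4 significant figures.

λ_max ≈ 26.83 μm

Wien's displacement law: λ_max = b/T = (2.898×10⁻³ m·K)/(108.0 K) = 2.6833×10⁻⁵ m.
That is 26.83 μm, in the infrared range.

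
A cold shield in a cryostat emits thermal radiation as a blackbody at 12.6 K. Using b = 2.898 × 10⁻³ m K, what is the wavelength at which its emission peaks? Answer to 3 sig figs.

λ_max ≈ 230 μm

Wien's displacement law: λ_max = b/T = (2.898×10⁻³ m·K)/(12.6 K) = 2.300×10⁻⁴ m.
That is 230 μm, in the infrared range.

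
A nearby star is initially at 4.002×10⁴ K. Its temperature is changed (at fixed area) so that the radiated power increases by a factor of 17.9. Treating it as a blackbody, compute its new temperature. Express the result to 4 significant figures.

T₂ ≈ 8.232×10⁴ K

P ∝ T⁴, so T₂/T₁ = (P₂/P₁)^(1/4) = (17.9)^(1/4) = 2.05690.
T₂ = 4.002×10⁴ × 2.05690 = 8.232×10⁴ K.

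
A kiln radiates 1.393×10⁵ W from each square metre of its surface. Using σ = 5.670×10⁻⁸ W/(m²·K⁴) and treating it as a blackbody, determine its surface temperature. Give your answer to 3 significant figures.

I = σT⁴, so T = (I/σ)^(1/4) = (1.393×10⁵/(5.670×10⁻⁸))^(1/4) = 1.25×10³ K.

T ≈ 1.25×10³ K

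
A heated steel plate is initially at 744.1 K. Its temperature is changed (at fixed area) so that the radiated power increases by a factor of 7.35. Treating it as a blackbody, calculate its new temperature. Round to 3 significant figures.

T₂ ≈ 1.23×10³ K

P ∝ T⁴, so T₂/T₁ = (P₂/P₁)^(1/4) = (7.35)^(1/4) = 1.64654.
T₂ = 744.1 × 1.64654 = 1.23×10³ K.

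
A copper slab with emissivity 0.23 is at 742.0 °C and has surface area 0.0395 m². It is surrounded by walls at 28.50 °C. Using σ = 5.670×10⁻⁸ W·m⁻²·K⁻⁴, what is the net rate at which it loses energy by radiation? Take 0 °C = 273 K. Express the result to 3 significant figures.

Net loss ≈ 542 W

T = 742.0 °C + 273 = 1015.0 K.
Surroundings: T = 28.50 °C + 273 = 301.50 K.
Area A = 0.0395 m².
Net radiated power P_net = εσA(T⁴ − T₀⁴) = 0.23×5.670×10⁻⁸×0.0395×(1015.0⁴ − 301.50⁴).
T⁴ − T₀⁴ = 1.06136×10¹² − 8.26322×10⁹ = 1.05310×10¹² K⁴, so P_net = 542 W.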